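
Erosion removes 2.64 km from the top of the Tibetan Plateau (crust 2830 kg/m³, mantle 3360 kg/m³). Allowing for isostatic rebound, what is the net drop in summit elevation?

Rebound u = e ρ_c/ρ_m = 2.64 km × 2830/3360 = 2.224 km.
Net surface drop = e − u = 2.64 km − 2.224 km = e (ρ_m − ρ_c)/ρ_m = 0.416 km.

0.416 km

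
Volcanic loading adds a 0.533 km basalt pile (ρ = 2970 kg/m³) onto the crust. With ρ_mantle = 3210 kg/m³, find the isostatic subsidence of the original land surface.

0.493 km

Subaerial loading: s = t ρ_load / ρ_m.
s = 0.533 km × 2970/3210 = 0.493 km.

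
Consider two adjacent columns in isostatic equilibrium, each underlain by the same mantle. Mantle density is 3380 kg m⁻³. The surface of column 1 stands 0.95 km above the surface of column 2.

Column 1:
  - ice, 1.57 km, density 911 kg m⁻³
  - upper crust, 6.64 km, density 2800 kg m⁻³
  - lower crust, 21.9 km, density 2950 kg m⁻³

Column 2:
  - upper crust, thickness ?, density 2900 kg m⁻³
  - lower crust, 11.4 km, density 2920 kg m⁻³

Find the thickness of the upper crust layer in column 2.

18.1 km

Take the compensation level at the base of the deeper column (depth z_c below the surface of column 1) and equate Σ ρ_i t_i down to z_c; mantle fills any gap and the z_c terms cancel.
Column 1: 1.57×911 + 6.64×2800 + 21.9×2950 + (z_c − 30.11)×3380
Column 2: 0.95×0 + x×2900 + 11.4×2920 + (z_c − 0.95 − 11.4 − x)×3380
The z_c×3380 term appears on both sides and cancels. Collect the known terms of each column as K = Σ(ρt)_known − 3380 × (depth of known layers): K_1 = 84627.27 − 3380×30.11 = −17144.53; K_2 = 33288 − 3380×(0.95 + 11.4) = −8455.
Balance: K_1 = K_2 − x×(3380 − 2900), so x = (K_2 − K_1)/(3380 − 2900) = 8689.53/480 = 18.1 km.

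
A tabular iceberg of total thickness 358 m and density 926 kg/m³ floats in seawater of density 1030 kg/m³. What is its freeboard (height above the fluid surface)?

Floating equilibrium: submerged depth d = t ρ_obj/ρ_fluid = 358 m × 926/1030 = 321.9 m.
Freeboard = t − d = 358 m − 321.9 m = 36.1 m.

36.1 m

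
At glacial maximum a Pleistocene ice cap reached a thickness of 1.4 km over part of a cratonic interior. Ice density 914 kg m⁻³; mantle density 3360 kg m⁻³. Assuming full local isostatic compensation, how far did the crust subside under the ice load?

For local isostatic compensation: the ice load ρ_ice t is balanced by mantle displaced below, ρ_m s.
s = t ρ_ice / ρ_m = 1.4 km × 914/3360 = 0.381 km.

0.381 km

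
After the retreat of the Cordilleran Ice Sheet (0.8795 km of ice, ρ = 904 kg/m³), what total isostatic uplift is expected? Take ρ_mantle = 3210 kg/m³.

Removing the load lets mantle flow back in; uplift u satisfies ρ_ice t = ρ_m u.
u = t ρ_ice/ρ_m = 0.8795 km × 904/3210 = 0.248 km.

0.248 km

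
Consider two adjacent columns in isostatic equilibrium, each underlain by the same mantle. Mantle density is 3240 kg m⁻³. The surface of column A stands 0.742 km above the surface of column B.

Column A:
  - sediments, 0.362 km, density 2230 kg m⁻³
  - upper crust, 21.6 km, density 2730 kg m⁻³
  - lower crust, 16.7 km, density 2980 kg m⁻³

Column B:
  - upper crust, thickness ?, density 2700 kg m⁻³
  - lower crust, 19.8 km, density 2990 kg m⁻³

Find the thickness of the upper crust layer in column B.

15.5 km

Take the compensation level at the base of the deeper column (depth z_c below the surface of column A) and equate Σ ρ_i t_i down to z_c; mantle fills any gap and the z_c terms cancel.
Column A: 0.362×2230 + 21.6×2730 + 16.7×2980 + (z_c − 38.662)×3240
Column B: 0.742×0 + x×2700 + 19.8×2990 + (z_c − 0.742 − 19.8 − x)×3240
The z_c×3240 term appears on both sides and cancels. Collect the known terms of each column as K = Σ(ρt)_known − 3240 × (depth of known layers): K_A = 109541.26 − 3240×38.662 = −15723.62; K_B = 59202 − 3240×(0.742 + 19.8) = −7354.08.
Balance: K_A = K_B − x×(3240 − 2700), so x = (K_B − K_A)/(3240 − 2700) = 8369.54/540 = 15.5 km.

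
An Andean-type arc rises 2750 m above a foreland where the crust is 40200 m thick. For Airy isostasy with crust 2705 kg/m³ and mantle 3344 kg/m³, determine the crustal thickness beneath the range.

Root depth r = h ρ_c / (ρ_m − ρ_c) = 2750 m × 2705 / 639 = 11640 m.
Total thickness = T + h + r = 40200 m + 2750 m + 11640 m = 54600 m.

54600 m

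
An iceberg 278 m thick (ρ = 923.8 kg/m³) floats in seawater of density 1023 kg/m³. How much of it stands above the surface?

27 m

Floating equilibrium: submerged depth d = t ρ_obj/ρ_fluid = 278 m × 923.8/1023 = 251 m.
Freeboard = t − d = 278 m − 251 m = 27 m.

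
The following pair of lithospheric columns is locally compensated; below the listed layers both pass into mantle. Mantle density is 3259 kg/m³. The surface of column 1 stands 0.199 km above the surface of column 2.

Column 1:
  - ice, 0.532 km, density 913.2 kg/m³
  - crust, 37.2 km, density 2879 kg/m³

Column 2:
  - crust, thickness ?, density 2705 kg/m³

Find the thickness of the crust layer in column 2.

26.6 km

Take the compensation level at the base of the deeper column (depth z_c below the surface of column 1) and equate Σ ρ_i t_i down to z_c; mantle fills any gap and the z_c terms cancel.
Column 1: 0.532×913.2 + 37.2×2879 + (z_c − 37.732)×3259
Column 2: 0.199×0 + x×2705 + (z_c − 0.199 − 0 − x)×3259
The z_c×3259 term appears on both sides and cancels. Collect the known terms of each column as K = Σ(ρt)_known − 3259 × (depth of known layers): K_1 = 107584.622 − 3259×37.732 = −15383.9656; K_2 = 0 − 3259×(0.199 + 0) = −648.541.
Balance: K_1 = K_2 − x×(3259 − 2705), so x = (K_2 − K_1)/(3259 − 2705) = 14735.4/554 = 26.6 km.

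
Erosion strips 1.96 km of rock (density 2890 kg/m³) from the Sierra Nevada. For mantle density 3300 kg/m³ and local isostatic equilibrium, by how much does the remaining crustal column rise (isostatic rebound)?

Unloading: uplift u = e ρ_c/ρ_m = 1.96 km × 2890/3300 = 1.72 km.

1.72 km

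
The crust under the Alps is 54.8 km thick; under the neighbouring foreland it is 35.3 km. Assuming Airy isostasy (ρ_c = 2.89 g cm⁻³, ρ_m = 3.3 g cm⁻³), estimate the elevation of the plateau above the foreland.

Excess crust Δ = 54.8 km − 35.3 km = 19.5 km, split between elevation h and root r with h + r = Δ.
Airy balance ρ_c h = (ρ_m − ρ_c) r gives r = h ρ_c/(ρ_m − ρ_c), so h (1 + ρ_c/(ρ_m − ρ_c)) = Δ, i.e. h = Δ (ρ_m − ρ_c)/ρ_m.
h = 19.5 km × 0.41/3.3 = 2.42 km.

2.42 km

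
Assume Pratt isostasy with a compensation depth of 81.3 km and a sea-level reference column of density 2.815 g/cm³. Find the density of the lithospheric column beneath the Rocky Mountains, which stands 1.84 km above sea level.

2.75 g/cm³

Pratt balance: ρ_ref D = ρ (D + h).
ρ = ρ_ref D/(D + h) = 2.815 × 81.3 km/(81.3 km + 1.84 km) = 2.75 g/cm³.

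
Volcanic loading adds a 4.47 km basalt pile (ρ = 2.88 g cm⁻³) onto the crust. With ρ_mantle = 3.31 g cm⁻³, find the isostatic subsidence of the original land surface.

3.89 km

Subaerial loading: s = t ρ_load / ρ_m.
s = 4.47 km × 2.88/3.31 = 3.89 km.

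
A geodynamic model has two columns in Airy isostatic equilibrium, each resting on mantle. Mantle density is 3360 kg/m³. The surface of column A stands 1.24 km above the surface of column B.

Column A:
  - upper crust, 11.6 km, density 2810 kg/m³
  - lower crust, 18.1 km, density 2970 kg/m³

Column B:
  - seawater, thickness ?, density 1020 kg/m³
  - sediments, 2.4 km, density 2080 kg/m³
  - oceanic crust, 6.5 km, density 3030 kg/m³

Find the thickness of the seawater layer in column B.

1.73 km

Take the compensation level at the base of the deeper column (depth z_c below the surface of column A) and equate Σ ρ_i t_i down to z_c; mantle fills any gap and the z_c terms cancel.
Column A: 11.6×2810 + 18.1×2970 + (z_c − 29.7)×3360
Column B: 1.24×0 + x×1020 + 2.4×2080 + 6.5×3030 + (z_c − 1.24 − 8.9 − x)×3360
The z_c×3360 term appears on both sides and cancels. Collect the known terms of each column as K = Σ(ρt)_known − 3360 × (depth of known layers): K_A = 86353 − 3360×29.7 = −13439; K_B = 24687 − 3360×(1.24 + 8.9) = −9383.4.
Balance: K_A = K_B − x×(3360 − 1020), so x = (K_B − K_A)/(3360 − 1020) = 4055.6/2340 = 1.73 km.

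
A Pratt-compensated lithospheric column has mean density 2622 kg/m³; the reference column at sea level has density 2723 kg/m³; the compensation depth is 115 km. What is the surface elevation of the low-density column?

4.43 km

ρ_ref D = ρ (D + h) → h = D (ρ_ref − ρ)/ρ.
h = 115 km × (2723 − 2622)/2622 = 4.43 km.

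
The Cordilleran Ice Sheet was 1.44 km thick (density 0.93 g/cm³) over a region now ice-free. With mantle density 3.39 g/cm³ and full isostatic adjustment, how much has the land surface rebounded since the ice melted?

0.395 km

Removing the load lets mantle flow back in; uplift u satisfies ρ_ice t = ρ_m u.
u = t ρ_ice/ρ_m = 1.44 km × 0.93/3.39 = 0.395 km.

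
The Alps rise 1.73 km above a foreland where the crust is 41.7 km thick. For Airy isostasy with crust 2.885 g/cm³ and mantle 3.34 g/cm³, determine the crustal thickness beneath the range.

54.4 km

Root depth r = h ρ_c / (ρ_m − ρ_c) = 1.73 km × 2.885 / 0.455 = 10.97 km.
Total thickness = T + h + r = 41.7 km + 1.73 km + 10.97 km = 54.4 km.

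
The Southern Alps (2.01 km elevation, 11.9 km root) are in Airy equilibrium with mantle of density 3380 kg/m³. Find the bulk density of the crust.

ρ_c h = (ρ_m − ρ_c) r → ρ_c (h + r) = ρ_m r → ρ_c = ρ_m r / (h + r).
ρ_c = 3380 × 11.9 km / (2.01 km + 11.9 km) = 2890 kg/m³.

2890 kg/m³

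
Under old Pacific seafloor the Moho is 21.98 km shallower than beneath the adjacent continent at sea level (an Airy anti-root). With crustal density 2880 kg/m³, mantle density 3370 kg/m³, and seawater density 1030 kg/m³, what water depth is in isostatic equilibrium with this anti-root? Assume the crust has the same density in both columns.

5.82 km

Replacing a thickness d of crust by seawater at the top must be balanced by replacing crust with mantle at the base: d (ρ_c − ρ_w) = a (ρ_m − ρ_c).
d = a (ρ_m − ρ_c)/(ρ_c − ρ_w) = 21.98 km × 490/1850 = 5.82 km.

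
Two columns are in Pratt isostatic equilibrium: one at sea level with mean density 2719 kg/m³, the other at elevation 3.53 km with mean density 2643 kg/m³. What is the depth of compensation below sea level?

123 km

ρ_ref D = ρ (D + h) → D (ρ_ref − ρ) = ρ h.
D = ρ h/(ρ_ref − ρ) = 2643 × 3.53 km/(2719 − 2643) = 123 km.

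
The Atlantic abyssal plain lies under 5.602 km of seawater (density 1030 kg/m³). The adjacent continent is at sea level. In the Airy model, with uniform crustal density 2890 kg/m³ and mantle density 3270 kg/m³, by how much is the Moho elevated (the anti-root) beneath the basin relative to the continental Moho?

27.4 km

Isostatic balance requires: replacing crust with seawater at the top is compensated by replacing crust with mantle at the base: d (ρ_c − ρ_w) = a (ρ_m − ρ_c).
a = d (ρ_c − ρ_w)/(ρ_m − ρ_c) = 5.602 km × 1860/380 = 27.4 km.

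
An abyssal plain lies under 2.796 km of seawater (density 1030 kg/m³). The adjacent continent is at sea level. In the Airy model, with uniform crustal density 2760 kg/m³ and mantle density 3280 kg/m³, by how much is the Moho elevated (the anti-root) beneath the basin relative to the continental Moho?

By Archimedes' principle applied to the lithosphere: replacing crust with seawater at the top is compensated by replacing crust with mantle at the base: d (ρ_c − ρ_w) = a (ρ_m − ρ_c).
a = d (ρ_c − ρ_w)/(ρ_m − ρ_c) = 2.796 km × 1730/520 = 9.3 km.

9.3 km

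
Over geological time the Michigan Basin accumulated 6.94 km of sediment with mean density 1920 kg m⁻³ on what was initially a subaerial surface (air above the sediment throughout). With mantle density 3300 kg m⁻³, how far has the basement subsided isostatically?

Subaerial load: s = t ρ_sed / ρ_m = 6.94 km × 1920/3300 = 4.04 km.

4.04 km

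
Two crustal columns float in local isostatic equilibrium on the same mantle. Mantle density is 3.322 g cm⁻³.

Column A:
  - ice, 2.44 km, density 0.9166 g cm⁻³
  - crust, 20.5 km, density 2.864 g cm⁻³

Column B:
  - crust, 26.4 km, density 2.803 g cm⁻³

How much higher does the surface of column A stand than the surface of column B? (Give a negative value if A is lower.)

For any compensation level in the mantle, the mantle terms cancel and isostasy reduces to e = (Σt_A − Σt_B) − (Σ(ρt)_A − Σ(ρt)_B) / ρ_m.
Σt_A = 22.94 km; Σt_B = 26.4 km; Σ(ρt)_A = 60.948504; Σ(ρt)_B = 73.9992 (in km·g cm⁻³).
e = (22.94 − 26.4) − (60.948504 − 73.9992) / 3.322 = 0.469 km.

0.469 km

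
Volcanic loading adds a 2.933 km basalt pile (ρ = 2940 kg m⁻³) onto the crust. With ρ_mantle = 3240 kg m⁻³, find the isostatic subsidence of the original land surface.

2.66 km

Subaerial loading: s = t ρ_load / ρ_m.
s = 2.933 km × 2940/3240 = 2.66 km.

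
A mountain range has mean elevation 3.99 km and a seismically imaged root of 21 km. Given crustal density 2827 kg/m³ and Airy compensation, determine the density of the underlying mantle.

Airy balance: ρ_c h = (ρ_m − ρ_c) r → ρ_m = ρ_c (1 + h/r).
ρ_m = 2827 × (1 + 3.99 km/21 km) = 3360 kg/m³.

3360 kg/m³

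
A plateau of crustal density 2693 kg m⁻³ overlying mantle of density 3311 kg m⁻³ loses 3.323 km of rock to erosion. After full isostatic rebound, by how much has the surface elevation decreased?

Rebound u = e ρ_c/ρ_m = 3.323 km × 2693/3311 = 2.703 km.
Net surface drop = e − u = 3.323 km − 2.703 km = e (ρ_m − ρ_c)/ρ_m = 0.62 km.

0.62 km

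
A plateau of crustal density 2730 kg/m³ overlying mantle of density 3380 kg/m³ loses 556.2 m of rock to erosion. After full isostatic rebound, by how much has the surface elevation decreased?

Rebound u = e ρ_c/ρ_m = 556.2 m × 2730/3380 = 449.2 m.
Net surface drop = e − u = 556.2 m − 449.2 m = e (ρ_m − ρ_c)/ρ_m = 107 m.

107 m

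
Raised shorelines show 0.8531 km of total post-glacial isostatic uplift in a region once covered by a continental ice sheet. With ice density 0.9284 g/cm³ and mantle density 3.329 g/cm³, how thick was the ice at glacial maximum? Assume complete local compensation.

u = t ρ_ice/ρ_m → t = u ρ_m/ρ_ice = 0.8531 km × 3.329/0.9284 = 3.06 km.

3.06 km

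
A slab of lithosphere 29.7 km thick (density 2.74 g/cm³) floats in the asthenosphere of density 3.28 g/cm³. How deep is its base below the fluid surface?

Draft d = t ρ_obj/ρ_fluid = 29.7 km × 2.74/3.28 = 24.8 km.

24.8 km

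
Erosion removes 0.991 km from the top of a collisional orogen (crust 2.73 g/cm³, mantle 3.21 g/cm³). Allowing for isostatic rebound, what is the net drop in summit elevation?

Rebound u = e ρ_c/ρ_m = 0.991 km × 2.73/3.21 = 0.8428 km.
Net surface drop = e − u = 0.991 km − 0.8428 km = e (ρ_m − ρ_c)/ρ_m = 0.148 km.

0.148 km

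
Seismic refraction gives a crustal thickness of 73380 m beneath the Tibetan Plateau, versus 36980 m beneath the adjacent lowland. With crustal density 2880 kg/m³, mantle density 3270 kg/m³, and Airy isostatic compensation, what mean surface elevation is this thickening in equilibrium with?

4340 m

Excess crust Δ = 73380 m − 36980 m = 36400 m, split between elevation h and root r with h + r = Δ.
Airy balance ρ_c h = (ρ_m − ρ_c) r gives r = h ρ_c/(ρ_m − ρ_c), so h (1 + ρ_c/(ρ_m − ρ_c)) = Δ, i.e. h = Δ (ρ_m − ρ_c)/ρ_m.
h = 36400 m × 390/3270 = 4340 m.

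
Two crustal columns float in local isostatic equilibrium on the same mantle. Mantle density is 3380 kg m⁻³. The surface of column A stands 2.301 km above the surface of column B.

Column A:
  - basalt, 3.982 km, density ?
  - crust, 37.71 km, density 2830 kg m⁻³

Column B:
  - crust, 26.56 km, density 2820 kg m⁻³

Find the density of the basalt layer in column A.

Take the compensation level at the base of the deeper column (depth z_c below the surface of column A) and equate Σ ρ_i t_i down to z_c; mantle fills any gap and the z_c terms cancel.
Column A: 3.982×ρ + 37.71×2830 + (z_c − 41.692)×3380
Column B: 2.301×0 + 26.56×2820 + (z_c − 2.301 − 26.56)×3380
The z_c×3380 term appears on both sides and cancels. Collect the known terms of each column as K = Σ(ρt)_known − 3380 × (depth of known layers): K_A = 106719.3 − 3380×41.692 = −34199.66; K_B = 74899.2 − 3380×(2.301 + 26.56) = −22650.98.
Balance: K_A + 3.982×ρ = K_B, so ρ = (K_B − K_A)/3.982 = 11548.7/3.982 = 2900 kg m⁻³.

2900 kg m⁻³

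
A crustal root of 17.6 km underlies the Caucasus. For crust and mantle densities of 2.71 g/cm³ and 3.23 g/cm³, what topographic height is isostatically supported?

Isostatic balance requires: ρ_c h = (ρ_m − ρ_c) r.
h = r (ρ_m − ρ_c) / ρ_c = 17.6 km × (3.23 − 2.71) / 2.71 = 3.38 km.

3.38 km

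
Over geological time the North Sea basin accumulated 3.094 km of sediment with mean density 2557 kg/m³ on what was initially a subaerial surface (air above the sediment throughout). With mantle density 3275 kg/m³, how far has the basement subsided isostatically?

Subaerial load: s = t ρ_sed / ρ_m = 3.094 km × 2557/3275 = 2.42 km.

2.42 km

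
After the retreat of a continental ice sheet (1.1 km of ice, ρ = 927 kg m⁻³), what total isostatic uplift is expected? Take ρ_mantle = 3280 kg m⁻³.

Removing the load lets mantle flow back in; uplift u satisfies ρ_ice t = ρ_m u.
u = t ρ_ice/ρ_m = 1.1 km × 927/3280 = 0.311 km.

0.311 km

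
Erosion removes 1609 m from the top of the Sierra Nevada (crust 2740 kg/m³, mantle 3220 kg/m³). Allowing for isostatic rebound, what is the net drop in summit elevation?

Rebound u = e ρ_c/ρ_m = 1609 m × 2740/3220 = 1369 m.
Net surface drop = e − u = 1609 m − 1369 m = e (ρ_m − ρ_c)/ρ_m = 240 m.

240 m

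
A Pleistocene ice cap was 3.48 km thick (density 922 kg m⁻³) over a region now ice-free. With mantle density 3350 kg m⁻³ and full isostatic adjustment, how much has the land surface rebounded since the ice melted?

0.958 km

Removing the load lets mantle flow back in; uplift u satisfies ρ_ice t = ρ_m u.
u = t ρ_ice/ρ_m = 3.48 km × 922/3350 = 0.958 km.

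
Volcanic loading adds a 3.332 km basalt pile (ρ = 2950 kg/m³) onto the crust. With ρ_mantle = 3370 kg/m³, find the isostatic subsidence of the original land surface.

2.92 km

Subaerial loading: s = t ρ_load / ρ_m.
s = 3.332 km × 2950/3370 = 2.92 km.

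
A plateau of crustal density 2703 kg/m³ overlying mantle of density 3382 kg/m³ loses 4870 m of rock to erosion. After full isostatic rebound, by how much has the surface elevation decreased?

Rebound u = e ρ_c/ρ_m = 4870 m × 2703/3382 = 3892 m.
Net surface drop = e − u = 4870 m − 3892 m = e (ρ_m − ρ_c)/ρ_m = 978 m.

978 m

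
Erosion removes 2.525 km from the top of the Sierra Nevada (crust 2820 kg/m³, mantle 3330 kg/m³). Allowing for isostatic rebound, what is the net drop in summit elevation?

0.387 km

Rebound u = e ρ_c/ρ_m = 2.525 km × 2820/3330 = 2.138 km.
Net surface drop = e − u = 2.525 km − 2.138 km = e (ρ_m − ρ_c)/ρ_m = 0.387 km.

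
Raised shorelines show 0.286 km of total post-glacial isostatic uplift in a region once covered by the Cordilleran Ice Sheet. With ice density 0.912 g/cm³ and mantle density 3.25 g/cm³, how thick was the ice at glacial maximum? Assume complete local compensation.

1.02 km

u = t ρ_ice/ρ_m → t = u ρ_m/ρ_ice = 0.286 km × 3.25/0.912 = 1.02 km.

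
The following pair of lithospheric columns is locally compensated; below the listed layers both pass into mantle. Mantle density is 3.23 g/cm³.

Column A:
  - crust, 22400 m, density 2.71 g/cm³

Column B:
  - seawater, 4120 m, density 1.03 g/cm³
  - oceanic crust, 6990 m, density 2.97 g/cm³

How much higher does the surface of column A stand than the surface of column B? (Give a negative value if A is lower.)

For any compensation level in the mantle, the mantle terms cancel and isostasy reduces to e = (Σt_A − Σt_B) − (Σ(ρt)_A − Σ(ρt)_B) / ρ_m.
Σt_A = 22400 m; Σt_B = 11110 m; Σ(ρt)_A = 60704; Σ(ρt)_B = 25003.9 (in m·g/cm³).
e = (22400 − 11110) − (60704 − 25003.9) / 3.23 = 237 m.

237 m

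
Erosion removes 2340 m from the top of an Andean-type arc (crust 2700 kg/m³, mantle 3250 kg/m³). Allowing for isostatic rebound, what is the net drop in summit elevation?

396 m

Rebound u = e ρ_c/ρ_m = 2340 m × 2700/3250 = 1944 m.
Net surface drop = e − u = 2340 m − 1944 m = e (ρ_m − ρ_c)/ρ_m = 396 m.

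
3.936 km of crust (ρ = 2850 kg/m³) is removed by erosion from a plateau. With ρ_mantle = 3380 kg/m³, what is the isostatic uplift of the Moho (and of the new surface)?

Unloading: uplift u = e ρ_c/ρ_m = 3.936 km × 2850/3380 = 3.32 km.

3.32 km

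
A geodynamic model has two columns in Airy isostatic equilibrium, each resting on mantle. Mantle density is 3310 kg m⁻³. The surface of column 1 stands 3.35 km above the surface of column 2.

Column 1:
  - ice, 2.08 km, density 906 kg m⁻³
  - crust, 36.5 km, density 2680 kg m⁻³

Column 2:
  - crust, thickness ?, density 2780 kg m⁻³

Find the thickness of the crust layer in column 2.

Take the compensation level at the base of the deeper column (depth z_c below the surface of column 1) and equate Σ ρ_i t_i down to z_c; mantle fills any gap and the z_c terms cancel.
Column 1: 2.08×906 + 36.5×2680 + (z_c − 38.58)×3310
Column 2: 3.35×0 + x×2780 + (z_c − 3.35 − 0 − x)×3310
The z_c×3310 term appears on both sides and cancels. Collect the known terms of each column as K = Σ(ρt)_known − 3310 × (depth of known layers): K_1 = 99704.48 − 3310×38.58 = −27995.32; K_2 = 0 − 3310×(3.35 + 0) = −11088.5.
Balance: K_1 = K_2 − x×(3310 − 2780), so x = (K_2 − K_1)/(3310 − 2780) = 16906.8/530 = 31.9 km.

31.9 km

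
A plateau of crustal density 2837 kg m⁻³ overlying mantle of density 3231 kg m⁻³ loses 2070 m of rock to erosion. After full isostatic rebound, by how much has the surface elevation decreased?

252 m

Rebound u = e ρ_c/ρ_m = 2070 m × 2837/3231 = 1818 m.
Net surface drop = e − u = 2070 m − 1818 m = e (ρ_m − ρ_c)/ρ_m = 252 m.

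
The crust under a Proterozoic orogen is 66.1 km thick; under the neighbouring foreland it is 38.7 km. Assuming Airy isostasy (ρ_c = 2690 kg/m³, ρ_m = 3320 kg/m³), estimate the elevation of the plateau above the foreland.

5.2 km

Excess crust Δ = 66.1 km − 38.7 km = 27.4 km, split between elevation h and root r with h + r = Δ.
Airy balance ρ_c h = (ρ_m − ρ_c) r gives r = h ρ_c/(ρ_m − ρ_c), so h (1 + ρ_c/(ρ_m − ρ_c)) = Δ, i.e. h = Δ (ρ_m − ρ_c)/ρ_m.
h = 27.4 km × 630/3320 = 5.2 km.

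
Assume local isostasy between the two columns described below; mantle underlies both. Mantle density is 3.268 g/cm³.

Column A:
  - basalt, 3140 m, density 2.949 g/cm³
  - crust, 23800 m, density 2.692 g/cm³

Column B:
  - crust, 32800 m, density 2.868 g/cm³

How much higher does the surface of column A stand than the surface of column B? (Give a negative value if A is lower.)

For any compensation level in the mantle, the mantle terms cancel and isostasy reduces to e = (Σt_A − Σt_B) − (Σ(ρt)_A − Σ(ρt)_B) / ρ_m.
Σt_A = 26940 m; Σt_B = 32800 m; Σ(ρt)_A = 73329.46; Σ(ρt)_B = 94070.4 (in m·g/cm³).
e = (26940 − 32800) − (73329.46 − 94070.4) / 3.268 = 487 m.

487 m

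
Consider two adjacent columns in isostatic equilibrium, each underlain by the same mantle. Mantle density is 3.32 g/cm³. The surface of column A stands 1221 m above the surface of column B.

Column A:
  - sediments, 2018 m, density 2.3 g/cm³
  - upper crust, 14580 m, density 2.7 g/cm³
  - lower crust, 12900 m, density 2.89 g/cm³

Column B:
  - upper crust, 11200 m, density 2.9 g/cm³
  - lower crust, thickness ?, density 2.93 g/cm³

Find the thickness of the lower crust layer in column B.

20200 m

Take the compensation level at the base of the deeper column (depth z_c below the surface of column A) and equate Σ ρ_i t_i down to z_c; mantle fills any gap and the z_c terms cancel.
Column A: 2018×2.3 + 14580×2.7 + 12900×2.89 + (z_c − 29498)×3.32
Column B: 1221×0 + 11200×2.9 + x×2.93 + (z_c − 1221 − 11200 − x)×3.32
The z_c×3.32 term appears on both sides and cancels. Collect the known terms of each column as K = Σ(ρt)_known − 3.32 × (depth of known layers): K_A = 81288.4 − 3.32×29498 = −16644.96; K_B = 32480 − 3.32×(1221 + 11200) = −8757.72.
Balance: K_A = K_B − x×(3.32 − 2.93), so x = (K_B − K_A)/(3.32 − 2.93) = 7887.24/0.39 = 20200 m.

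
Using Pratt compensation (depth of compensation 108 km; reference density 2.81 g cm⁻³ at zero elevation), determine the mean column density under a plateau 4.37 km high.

Pratt balance: ρ_ref D = ρ (D + h).
ρ = ρ_ref D/(D + h) = 2.81 × 108 km/(108 km + 4.37 km) = 2.7 g cm⁻³.

2.7 g cm⁻³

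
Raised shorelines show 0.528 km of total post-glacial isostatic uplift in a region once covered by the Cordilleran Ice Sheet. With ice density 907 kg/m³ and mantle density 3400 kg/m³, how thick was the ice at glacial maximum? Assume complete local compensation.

u = t ρ_ice/ρ_m → t = u ρ_m/ρ_ice = 0.528 km × 3400/907 = 1.98 km.

1.98 km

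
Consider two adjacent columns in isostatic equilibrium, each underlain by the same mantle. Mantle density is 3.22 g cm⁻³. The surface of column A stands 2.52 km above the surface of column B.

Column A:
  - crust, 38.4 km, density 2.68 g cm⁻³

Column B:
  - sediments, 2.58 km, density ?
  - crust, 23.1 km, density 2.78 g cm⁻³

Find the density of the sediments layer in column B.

2.27 g cm⁻³

Take the compensation level at the base of the deeper column (depth z_c below the surface of column A) and equate Σ ρ_i t_i down to z_c; mantle fills any gap and the z_c terms cancel.
Column A: 38.4×2.68 + (z_c − 38.4)×3.22
Column B: 2.52×0 + 2.58×ρ + 23.1×2.78 + (z_c − 2.52 − 25.68)×3.22
The z_c×3.22 term appears on both sides and cancels. Collect the known terms of each column as K = Σ(ρt)_known − 3.22 × (depth of known layers): K_A = 102.912 − 3.22×38.4 = −20.736; K_B = 64.218 − 3.22×(2.52 + 25.68) = −26.586.
Balance: K_A = K_B + 2.58×ρ, so ρ = (K_A − K_B)/2.58 = 5.85/2.58 = 2.27 g cm⁻³.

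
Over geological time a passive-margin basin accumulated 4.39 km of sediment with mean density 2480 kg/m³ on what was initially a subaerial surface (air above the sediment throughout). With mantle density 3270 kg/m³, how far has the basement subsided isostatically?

Subaerial load: s = t ρ_sed / ρ_m = 4.39 km × 2480/3270 = 3.33 km.

3.33 km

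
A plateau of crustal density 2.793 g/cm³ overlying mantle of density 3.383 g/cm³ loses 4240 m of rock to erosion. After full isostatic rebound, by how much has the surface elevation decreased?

739 m

Rebound u = e ρ_c/ρ_m = 4240 m × 2.793/3.383 = 3501 m.
Net surface drop = e − u = 4240 m − 3501 m = e (ρ_m − ρ_c)/ρ_m = 739 m.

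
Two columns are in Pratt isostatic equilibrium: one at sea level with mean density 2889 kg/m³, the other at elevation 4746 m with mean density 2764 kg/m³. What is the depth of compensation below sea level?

105000 m

ρ_ref D = ρ (D + h) → D (ρ_ref − ρ) = ρ h.
D = ρ h/(ρ_ref − ρ) = 2764 × 4746 m/(2889 − 2764) = 105000 m.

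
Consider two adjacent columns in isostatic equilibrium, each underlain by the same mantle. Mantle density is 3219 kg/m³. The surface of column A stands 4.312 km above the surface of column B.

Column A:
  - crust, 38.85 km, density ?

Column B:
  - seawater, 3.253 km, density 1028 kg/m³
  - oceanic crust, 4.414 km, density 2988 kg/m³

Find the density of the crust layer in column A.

Take the compensation level at the base of the deeper column (depth z_c below the surface of column A) and equate Σ ρ_i t_i down to z_c; mantle fills any gap and the z_c terms cancel.
Column A: 38.85×ρ + (z_c − 38.85)×3219
Column B: 4.312×0 + 3.253×1028 + 4.414×2988 + (z_c − 4.312 − 7.667)×3219
The z_c×3219 term appears on both sides and cancels. Collect the known terms of each column as K = Σ(ρt)_known − 3219 × (depth of known layers): K_A = 0 − 3219×38.85 = −125058.15; K_B = 16533.116 − 3219×(4.312 + 7.667) = −22027.285.
Balance: K_A + 38.85×ρ = K_B, so ρ = (K_B − K_A)/38.85 = 103031/38.85 = 2650 kg/m³.

2650 kg/m³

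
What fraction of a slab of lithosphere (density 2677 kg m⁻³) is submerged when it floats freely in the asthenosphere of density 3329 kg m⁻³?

Submerged fraction = ρ_obj/ρ_fluid = 2677/3329 = 0.804.

0.804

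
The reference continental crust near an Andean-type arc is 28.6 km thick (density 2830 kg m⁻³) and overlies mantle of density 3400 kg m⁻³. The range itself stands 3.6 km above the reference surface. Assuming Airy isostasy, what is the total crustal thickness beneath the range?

50.1 km

Root depth r = h ρ_c / (ρ_m − ρ_c) = 3.6 km × 2830 / 570 = 17.87 km.
Total thickness = T + h + r = 28.6 km + 3.6 km + 17.87 km = 50.1 km.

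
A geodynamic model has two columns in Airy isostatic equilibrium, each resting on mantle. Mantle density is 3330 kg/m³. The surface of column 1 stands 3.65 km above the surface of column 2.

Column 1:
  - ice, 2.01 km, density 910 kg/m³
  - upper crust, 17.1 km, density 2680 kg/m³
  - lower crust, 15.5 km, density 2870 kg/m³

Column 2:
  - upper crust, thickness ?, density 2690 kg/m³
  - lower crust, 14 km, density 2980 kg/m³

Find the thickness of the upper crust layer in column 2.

9.46 km

Take the compensation level at the base of the deeper column (depth z_c below the surface of column 1) and equate Σ ρ_i t_i down to z_c; mantle fills any gap and the z_c terms cancel.
Column 1: 2.01×910 + 17.1×2680 + 15.5×2870 + (z_c − 34.61)×3330
Column 2: 3.65×0 + x×2690 + 14×2980 + (z_c − 3.65 − 14 − x)×3330
The z_c×3330 term appears on both sides and cancels. Collect the known terms of each column as K = Σ(ρt)_known − 3330 × (depth of known layers): K_1 = 92142.1 − 3330×34.61 = −23109.2; K_2 = 41720 − 3330×(3.65 + 14) = −17054.5.
Balance: K_1 = K_2 − x×(3330 − 2690), so x = (K_2 − K_1)/(3330 − 2690) = 6054.7/640 = 9.46 km.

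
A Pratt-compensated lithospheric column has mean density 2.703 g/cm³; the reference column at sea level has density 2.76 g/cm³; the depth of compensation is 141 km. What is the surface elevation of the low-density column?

ρ_ref D = ρ (D + h) → h = D (ρ_ref − ρ)/ρ.
h = 141 km × (2.76 − 2.703)/2.703 = 2.97 km.

2.97 km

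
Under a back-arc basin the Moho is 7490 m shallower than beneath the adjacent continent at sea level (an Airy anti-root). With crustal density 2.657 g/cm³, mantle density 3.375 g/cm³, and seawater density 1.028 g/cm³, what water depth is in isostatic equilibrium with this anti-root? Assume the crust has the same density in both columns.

3300 m

Replacing a thickness d of crust by seawater at the top must be balanced by replacing crust with mantle at the base: d (ρ_c − ρ_w) = a (ρ_m − ρ_c).
d = a (ρ_m − ρ_c)/(ρ_c − ρ_w) = 7490 m × 0.718/1.629 = 3300 m.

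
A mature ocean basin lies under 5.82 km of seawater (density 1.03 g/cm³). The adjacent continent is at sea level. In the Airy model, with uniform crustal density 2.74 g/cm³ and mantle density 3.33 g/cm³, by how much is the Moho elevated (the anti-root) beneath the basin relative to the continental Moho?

16.9 km

By Archimedes' principle applied to the lithosphere: replacing crust with seawater at the top is compensated by replacing crust with mantle at the base: d (ρ_c − ρ_w) = a (ρ_m − ρ_c).
a = d (ρ_c − ρ_w)/(ρ_m − ρ_c) = 5.82 km × 1.71/0.59 = 16.9 km.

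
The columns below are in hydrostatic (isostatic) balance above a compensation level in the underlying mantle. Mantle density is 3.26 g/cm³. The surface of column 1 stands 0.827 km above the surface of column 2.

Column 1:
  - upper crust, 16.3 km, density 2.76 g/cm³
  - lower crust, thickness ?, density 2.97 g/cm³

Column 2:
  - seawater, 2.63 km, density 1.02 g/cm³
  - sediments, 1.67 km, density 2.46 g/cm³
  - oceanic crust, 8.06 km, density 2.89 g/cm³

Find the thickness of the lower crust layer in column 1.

Take the compensation level at the base of the deeper column (depth z_c below the surface of column 1) and equate Σ ρ_i t_i down to z_c; mantle fills any gap and the z_c terms cancel.
Column 1: 16.3×2.76 + x×2.97 + (z_c − 16.3 − x)×3.26
Column 2: 0.827×0 + 2.63×1.02 + 1.67×2.46 + 8.06×2.89 + (z_c − 0.827 − 12.36)×3.26
The z_c×3.26 term appears on both sides and cancels. Collect the known terms of each column as K = Σ(ρt)_known − 3.26 × (depth of known layers): K_1 = 44.988 − 3.26×16.3 = −8.15; K_2 = 30.0842 − 3.26×(0.827 + 12.36) = −12.90542.
Balance: K_1 − x×(3.26 − 2.97) = K_2, so x = (K_1 − K_2)/(3.26 − 2.97) = 4.75542/0.29 = 16.4 km.

16.4 km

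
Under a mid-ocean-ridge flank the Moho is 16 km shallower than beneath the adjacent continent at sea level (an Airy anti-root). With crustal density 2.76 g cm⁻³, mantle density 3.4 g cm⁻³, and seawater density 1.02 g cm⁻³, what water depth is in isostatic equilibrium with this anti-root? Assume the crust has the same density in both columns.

Replacing a thickness d of crust by seawater at the top must be balanced by replacing crust with mantle at the base: d (ρ_c − ρ_w) = a (ρ_m − ρ_c).
d = a (ρ_m − ρ_c)/(ρ_c − ρ_w) = 16 km × 0.64/1.74 = 5.89 km.

5.89 km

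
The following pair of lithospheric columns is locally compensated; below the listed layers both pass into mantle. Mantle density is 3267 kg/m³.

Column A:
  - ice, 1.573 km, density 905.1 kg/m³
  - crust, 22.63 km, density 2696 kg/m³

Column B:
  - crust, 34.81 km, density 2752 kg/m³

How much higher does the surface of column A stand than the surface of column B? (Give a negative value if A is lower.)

−0.395 km

For any compensation level in the mantle, the mantle terms cancel and isostasy reduces to e = (Σt_A − Σt_B) − (Σ(ρt)_A − Σ(ρt)_B) / ρ_m.
Σt_A = 24.203 km; Σt_B = 34.81 km; Σ(ρt)_A = 62434.2023; Σ(ρt)_B = 95797.12 (in km·kg/m³).
e = (24.203 − 34.81) − (62434.2023 − 95797.12) / 3267 = −0.395 km.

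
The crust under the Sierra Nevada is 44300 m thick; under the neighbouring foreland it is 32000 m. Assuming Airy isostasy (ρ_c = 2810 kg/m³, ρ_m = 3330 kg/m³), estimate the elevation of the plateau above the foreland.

1920 m

Excess crust Δ = 44300 m − 32000 m = 12300 m, split between elevation h and root r with h + r = Δ.
Airy balance ρ_c h = (ρ_m − ρ_c) r gives r = h ρ_c/(ρ_m − ρ_c), so h (1 + ρ_c/(ρ_m − ρ_c)) = Δ, i.e. h = Δ (ρ_m − ρ_c)/ρ_m.
h = 12300 m × 520/3330 = 1920 m.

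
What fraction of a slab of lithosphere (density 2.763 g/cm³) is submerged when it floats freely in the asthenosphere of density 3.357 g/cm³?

Submerged fraction = ρ_obj/ρ_fluid = 2.763/3.357 = 82.3%.

82.3%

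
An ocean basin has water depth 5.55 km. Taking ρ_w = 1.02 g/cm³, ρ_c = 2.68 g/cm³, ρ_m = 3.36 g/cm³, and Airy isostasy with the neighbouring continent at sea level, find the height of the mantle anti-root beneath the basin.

13.5 km

Equating mass per unit area of the two columns: replacing crust with seawater at the top is compensated by replacing crust with mantle at the base: d (ρ_c − ρ_w) = a (ρ_m − ρ_c).
a = d (ρ_c − ρ_w)/(ρ_m − ρ_c) = 5.55 km × 1.66/0.68 = 13.5 km.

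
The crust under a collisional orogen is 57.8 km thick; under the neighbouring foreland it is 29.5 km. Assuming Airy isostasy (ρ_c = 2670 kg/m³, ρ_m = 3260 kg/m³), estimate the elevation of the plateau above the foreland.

Excess crust Δ = 57.8 km − 29.5 km = 28.3 km, split between elevation h and root r with h + r = Δ.
Airy balance ρ_c h = (ρ_m − ρ_c) r gives r = h ρ_c/(ρ_m − ρ_c), so h (1 + ρ_c/(ρ_m − ρ_c)) = Δ, i.e. h = Δ (ρ_m − ρ_c)/ρ_m.
h = 28.3 km × 590/3260 = 5.12 km.

5.12 km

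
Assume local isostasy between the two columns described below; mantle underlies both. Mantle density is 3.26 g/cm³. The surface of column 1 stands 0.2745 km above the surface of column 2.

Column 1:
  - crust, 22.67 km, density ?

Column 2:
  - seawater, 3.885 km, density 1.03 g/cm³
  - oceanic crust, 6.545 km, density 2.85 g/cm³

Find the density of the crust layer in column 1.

Take the compensation level at the base of the deeper column (depth z_c below the surface of column 1) and equate Σ ρ_i t_i down to z_c; mantle fills any gap and the z_c terms cancel.
Column 1: 22.67×ρ + (z_c − 22.67)×3.26
Column 2: 0.2745×0 + 3.885×1.03 + 6.545×2.85 + (z_c − 0.2745 − 10.43)×3.26
The z_c×3.26 term appears on both sides and cancels. Collect the known terms of each column as K = Σ(ρt)_known − 3.26 × (depth of known layers): K_1 = 0 − 3.26×22.67 = −73.9042; K_2 = 22.6548 − 3.26×(0.2745 + 10.43) = −12.24187.
Balance: K_1 + 22.67×ρ = K_2, so ρ = (K_2 − K_1)/22.67 = 61.6623/22.67 = 2.72 g/cm³.

2.72 g/cm³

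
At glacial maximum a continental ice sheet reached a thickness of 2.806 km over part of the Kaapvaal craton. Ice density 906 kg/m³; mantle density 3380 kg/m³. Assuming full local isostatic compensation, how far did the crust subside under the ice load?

Isostatic balance requires: the ice load ρ_ice t is balanced by mantle displaced below, ρ_m s.
s = t ρ_ice / ρ_m = 2.806 km × 906/3380 = 0.752 km.

0.752 km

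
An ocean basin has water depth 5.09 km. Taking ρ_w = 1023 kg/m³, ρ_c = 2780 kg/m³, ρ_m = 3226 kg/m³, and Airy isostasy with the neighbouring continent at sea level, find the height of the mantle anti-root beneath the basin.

20.1 km

For local isostatic compensation: replacing crust with seawater at the top is compensated by replacing crust with mantle at the base: d (ρ_c − ρ_w) = a (ρ_m − ρ_c).
a = d (ρ_c − ρ_w)/(ρ_m − ρ_c) = 5.09 km × 1757/446 = 20.1 km.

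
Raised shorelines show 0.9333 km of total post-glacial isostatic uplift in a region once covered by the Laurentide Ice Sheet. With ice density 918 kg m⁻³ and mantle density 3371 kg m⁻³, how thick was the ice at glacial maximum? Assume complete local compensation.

u = t ρ_ice/ρ_m → t = u ρ_m/ρ_ice = 0.9333 km × 3371/918 = 3.43 km.

3.43 km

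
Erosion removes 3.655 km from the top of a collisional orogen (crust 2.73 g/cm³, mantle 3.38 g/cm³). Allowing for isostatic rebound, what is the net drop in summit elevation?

0.703 km

Rebound u = e ρ_c/ρ_m = 3.655 km × 2.73/3.38 = 2.952 km.
Net surface drop = e − u = 3.655 km − 2.952 km = e (ρ_m − ρ_c)/ρ_m = 0.703 km.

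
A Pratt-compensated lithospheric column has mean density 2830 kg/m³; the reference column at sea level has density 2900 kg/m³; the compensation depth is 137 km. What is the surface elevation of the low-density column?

3.39 km

ρ_ref D = ρ (D + h) → h = D (ρ_ref − ρ)/ρ.
h = 137 km × (2900 − 2830)/2830 = 3.39 km.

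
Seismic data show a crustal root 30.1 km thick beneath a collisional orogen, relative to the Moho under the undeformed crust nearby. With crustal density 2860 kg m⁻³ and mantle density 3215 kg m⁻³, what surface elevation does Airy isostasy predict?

3.74 km

Equating mass per unit area of the two columns: ρ_c h = (ρ_m − ρ_c) r.
h = r (ρ_m − ρ_c) / ρ_c = 30.1 km × (3215 − 2860) / 2860 = 3.74 km.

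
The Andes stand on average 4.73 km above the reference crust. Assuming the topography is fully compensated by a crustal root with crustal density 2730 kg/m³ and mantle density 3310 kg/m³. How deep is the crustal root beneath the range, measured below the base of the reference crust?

22.3 km

For local isostatic compensation: the weight of the topography is balanced by the buoyancy of the root, ρ_c h = (ρ_m − ρ_c) r.
r = h · ρ_c / (ρ_m − ρ_c) = 4.73 km × 2730 / (3310 − 2730) = 22.3 km.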